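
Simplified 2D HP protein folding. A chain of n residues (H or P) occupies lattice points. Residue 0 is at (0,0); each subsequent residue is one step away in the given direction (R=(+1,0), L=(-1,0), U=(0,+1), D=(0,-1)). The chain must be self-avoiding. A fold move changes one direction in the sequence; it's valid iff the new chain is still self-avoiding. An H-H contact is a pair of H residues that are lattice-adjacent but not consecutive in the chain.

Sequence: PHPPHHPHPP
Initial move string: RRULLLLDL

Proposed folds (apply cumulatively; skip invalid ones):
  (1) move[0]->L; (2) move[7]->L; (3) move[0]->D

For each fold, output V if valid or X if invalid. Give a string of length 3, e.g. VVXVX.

Answer: XVX

Derivation:
Initial: RRULLLLDL -> [(0, 0), (1, 0), (2, 0), (2, 1), (1, 1), (0, 1), (-1, 1), (-2, 1), (-2, 0), (-3, 0)]
Fold 1: move[0]->L => LRULLLLDL INVALID (collision), skipped
Fold 2: move[7]->L => RRULLLLLL VALID
Fold 3: move[0]->D => DRULLLLLL INVALID (collision), skipped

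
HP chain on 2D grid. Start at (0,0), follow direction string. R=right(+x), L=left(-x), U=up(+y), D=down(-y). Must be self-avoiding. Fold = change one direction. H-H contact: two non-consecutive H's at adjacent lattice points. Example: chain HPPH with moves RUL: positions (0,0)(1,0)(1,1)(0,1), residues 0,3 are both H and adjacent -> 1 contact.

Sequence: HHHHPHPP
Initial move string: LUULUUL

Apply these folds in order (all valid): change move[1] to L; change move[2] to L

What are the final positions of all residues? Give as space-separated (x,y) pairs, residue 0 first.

Initial moves: LUULUUL
Fold: move[1]->L => LLULUUL (positions: [(0, 0), (-1, 0), (-2, 0), (-2, 1), (-3, 1), (-3, 2), (-3, 3), (-4, 3)])
Fold: move[2]->L => LLLLUUL (positions: [(0, 0), (-1, 0), (-2, 0), (-3, 0), (-4, 0), (-4, 1), (-4, 2), (-5, 2)])

Answer: (0,0) (-1,0) (-2,0) (-3,0) (-4,0) (-4,1) (-4,2) (-5,2)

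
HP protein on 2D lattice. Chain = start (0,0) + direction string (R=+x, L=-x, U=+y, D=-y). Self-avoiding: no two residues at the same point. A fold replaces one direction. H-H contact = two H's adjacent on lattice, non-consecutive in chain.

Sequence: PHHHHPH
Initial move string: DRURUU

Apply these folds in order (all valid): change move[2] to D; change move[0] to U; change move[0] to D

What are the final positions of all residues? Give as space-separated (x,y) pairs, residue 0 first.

Answer: (0,0) (0,-1) (1,-1) (1,-2) (2,-2) (2,-1) (2,0)

Derivation:
Initial moves: DRURUU
Fold: move[2]->D => DRDRUU (positions: [(0, 0), (0, -1), (1, -1), (1, -2), (2, -2), (2, -1), (2, 0)])
Fold: move[0]->U => URDRUU (positions: [(0, 0), (0, 1), (1, 1), (1, 0), (2, 0), (2, 1), (2, 2)])
Fold: move[0]->D => DRDRUU (positions: [(0, 0), (0, -1), (1, -1), (1, -2), (2, -2), (2, -1), (2, 0)])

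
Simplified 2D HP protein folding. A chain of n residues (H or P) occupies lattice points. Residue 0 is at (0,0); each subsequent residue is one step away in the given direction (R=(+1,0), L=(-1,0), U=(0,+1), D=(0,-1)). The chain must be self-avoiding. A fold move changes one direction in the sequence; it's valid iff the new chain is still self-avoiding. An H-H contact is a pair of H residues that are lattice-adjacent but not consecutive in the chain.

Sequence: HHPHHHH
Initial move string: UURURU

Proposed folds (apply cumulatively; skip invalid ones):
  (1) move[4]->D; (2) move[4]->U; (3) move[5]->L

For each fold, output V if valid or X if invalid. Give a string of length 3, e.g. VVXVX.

Answer: XVV

Derivation:
Initial: UURURU -> [(0, 0), (0, 1), (0, 2), (1, 2), (1, 3), (2, 3), (2, 4)]
Fold 1: move[4]->D => UURUDU INVALID (collision), skipped
Fold 2: move[4]->U => UURUUU VALID
Fold 3: move[5]->L => UURUUL VALID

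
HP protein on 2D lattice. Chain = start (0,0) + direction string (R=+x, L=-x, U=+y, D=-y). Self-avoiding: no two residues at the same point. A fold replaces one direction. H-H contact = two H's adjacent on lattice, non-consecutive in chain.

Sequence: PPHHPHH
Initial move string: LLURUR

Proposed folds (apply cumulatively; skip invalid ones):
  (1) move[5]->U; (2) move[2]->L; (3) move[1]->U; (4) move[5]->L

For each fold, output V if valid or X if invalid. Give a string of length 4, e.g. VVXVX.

Answer: VXVV

Derivation:
Initial: LLURUR -> [(0, 0), (-1, 0), (-2, 0), (-2, 1), (-1, 1), (-1, 2), (0, 2)]
Fold 1: move[5]->U => LLURUU VALID
Fold 2: move[2]->L => LLLRUU INVALID (collision), skipped
Fold 3: move[1]->U => LUURUU VALID
Fold 4: move[5]->L => LUURUL VALID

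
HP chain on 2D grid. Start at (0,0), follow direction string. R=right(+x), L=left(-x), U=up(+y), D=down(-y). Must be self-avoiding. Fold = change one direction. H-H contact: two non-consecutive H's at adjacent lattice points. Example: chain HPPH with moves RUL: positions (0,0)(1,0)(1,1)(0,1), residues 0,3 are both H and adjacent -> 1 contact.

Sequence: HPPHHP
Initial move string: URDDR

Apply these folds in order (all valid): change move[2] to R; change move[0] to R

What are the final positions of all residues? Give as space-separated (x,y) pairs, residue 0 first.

Answer: (0,0) (1,0) (2,0) (3,0) (3,-1) (4,-1)

Derivation:
Initial moves: URDDR
Fold: move[2]->R => URRDR (positions: [(0, 0), (0, 1), (1, 1), (2, 1), (2, 0), (3, 0)])
Fold: move[0]->R => RRRDR (positions: [(0, 0), (1, 0), (2, 0), (3, 0), (3, -1), (4, -1)])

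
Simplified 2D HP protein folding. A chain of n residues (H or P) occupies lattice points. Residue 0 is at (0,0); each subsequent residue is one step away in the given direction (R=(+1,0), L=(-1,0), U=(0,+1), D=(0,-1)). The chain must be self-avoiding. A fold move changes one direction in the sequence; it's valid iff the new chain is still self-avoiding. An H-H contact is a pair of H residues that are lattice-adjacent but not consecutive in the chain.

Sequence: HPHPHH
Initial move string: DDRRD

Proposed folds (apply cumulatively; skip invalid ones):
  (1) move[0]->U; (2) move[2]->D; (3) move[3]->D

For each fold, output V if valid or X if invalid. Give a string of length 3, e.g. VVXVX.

Initial: DDRRD -> [(0, 0), (0, -1), (0, -2), (1, -2), (2, -2), (2, -3)]
Fold 1: move[0]->U => UDRRD INVALID (collision), skipped
Fold 2: move[2]->D => DDDRD VALID
Fold 3: move[3]->D => DDDDD VALID

Answer: XVV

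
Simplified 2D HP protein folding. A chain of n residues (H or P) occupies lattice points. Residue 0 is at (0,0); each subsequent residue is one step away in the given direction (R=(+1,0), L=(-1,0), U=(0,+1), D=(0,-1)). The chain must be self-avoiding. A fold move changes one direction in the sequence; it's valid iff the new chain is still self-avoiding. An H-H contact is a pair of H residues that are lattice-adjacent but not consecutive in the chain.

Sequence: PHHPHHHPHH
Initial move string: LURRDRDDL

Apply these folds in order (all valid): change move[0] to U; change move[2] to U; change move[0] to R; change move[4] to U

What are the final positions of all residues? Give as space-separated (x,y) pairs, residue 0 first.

Initial moves: LURRDRDDL
Fold: move[0]->U => UURRDRDDL (positions: [(0, 0), (0, 1), (0, 2), (1, 2), (2, 2), (2, 1), (3, 1), (3, 0), (3, -1), (2, -1)])
Fold: move[2]->U => UUURDRDDL (positions: [(0, 0), (0, 1), (0, 2), (0, 3), (1, 3), (1, 2), (2, 2), (2, 1), (2, 0), (1, 0)])
Fold: move[0]->R => RUURDRDDL (positions: [(0, 0), (1, 0), (1, 1), (1, 2), (2, 2), (2, 1), (3, 1), (3, 0), (3, -1), (2, -1)])
Fold: move[4]->U => RUURURDDL (positions: [(0, 0), (1, 0), (1, 1), (1, 2), (2, 2), (2, 3), (3, 3), (3, 2), (3, 1), (2, 1)])

Answer: (0,0) (1,0) (1,1) (1,2) (2,2) (2,3) (3,3) (3,2) (3,1) (2,1)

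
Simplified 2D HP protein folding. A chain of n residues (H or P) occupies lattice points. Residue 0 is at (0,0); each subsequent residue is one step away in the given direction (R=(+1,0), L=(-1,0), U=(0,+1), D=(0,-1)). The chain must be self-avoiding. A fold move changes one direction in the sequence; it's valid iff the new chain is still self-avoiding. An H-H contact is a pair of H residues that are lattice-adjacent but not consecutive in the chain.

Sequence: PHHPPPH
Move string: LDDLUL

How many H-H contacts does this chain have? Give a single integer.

Answer: 0

Derivation:
Positions: [(0, 0), (-1, 0), (-1, -1), (-1, -2), (-2, -2), (-2, -1), (-3, -1)]
No H-H contacts found.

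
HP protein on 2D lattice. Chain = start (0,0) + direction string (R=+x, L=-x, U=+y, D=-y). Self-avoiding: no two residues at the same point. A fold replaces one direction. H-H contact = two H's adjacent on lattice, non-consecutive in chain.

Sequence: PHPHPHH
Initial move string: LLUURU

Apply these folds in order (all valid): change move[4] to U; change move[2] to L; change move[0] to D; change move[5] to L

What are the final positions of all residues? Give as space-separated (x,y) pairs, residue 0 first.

Answer: (0,0) (0,-1) (-1,-1) (-2,-1) (-2,0) (-2,1) (-3,1)

Derivation:
Initial moves: LLUURU
Fold: move[4]->U => LLUUUU (positions: [(0, 0), (-1, 0), (-2, 0), (-2, 1), (-2, 2), (-2, 3), (-2, 4)])
Fold: move[2]->L => LLLUUU (positions: [(0, 0), (-1, 0), (-2, 0), (-3, 0), (-3, 1), (-3, 2), (-3, 3)])
Fold: move[0]->D => DLLUUU (positions: [(0, 0), (0, -1), (-1, -1), (-2, -1), (-2, 0), (-2, 1), (-2, 2)])
Fold: move[5]->L => DLLUUL (positions: [(0, 0), (0, -1), (-1, -1), (-2, -1), (-2, 0), (-2, 1), (-3, 1)])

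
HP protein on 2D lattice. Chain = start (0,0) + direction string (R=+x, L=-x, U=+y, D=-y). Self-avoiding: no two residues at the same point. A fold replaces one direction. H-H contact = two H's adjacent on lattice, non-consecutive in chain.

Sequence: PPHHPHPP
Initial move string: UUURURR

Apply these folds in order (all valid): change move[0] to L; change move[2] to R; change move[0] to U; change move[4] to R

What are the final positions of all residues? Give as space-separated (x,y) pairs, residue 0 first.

Initial moves: UUURURR
Fold: move[0]->L => LUURURR (positions: [(0, 0), (-1, 0), (-1, 1), (-1, 2), (0, 2), (0, 3), (1, 3), (2, 3)])
Fold: move[2]->R => LURRURR (positions: [(0, 0), (-1, 0), (-1, 1), (0, 1), (1, 1), (1, 2), (2, 2), (3, 2)])
Fold: move[0]->U => UURRURR (positions: [(0, 0), (0, 1), (0, 2), (1, 2), (2, 2), (2, 3), (3, 3), (4, 3)])
Fold: move[4]->R => UURRRRR (positions: [(0, 0), (0, 1), (0, 2), (1, 2), (2, 2), (3, 2), (4, 2), (5, 2)])

Answer: (0,0) (0,1) (0,2) (1,2) (2,2) (3,2) (4,2) (5,2)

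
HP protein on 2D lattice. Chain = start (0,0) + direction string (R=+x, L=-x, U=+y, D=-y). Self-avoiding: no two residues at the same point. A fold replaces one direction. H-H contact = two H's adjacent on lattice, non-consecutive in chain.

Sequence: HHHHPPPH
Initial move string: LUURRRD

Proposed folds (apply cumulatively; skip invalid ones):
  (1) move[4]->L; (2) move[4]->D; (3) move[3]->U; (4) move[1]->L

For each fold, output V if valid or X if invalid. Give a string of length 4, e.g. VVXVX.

Answer: XVXX

Derivation:
Initial: LUURRRD -> [(0, 0), (-1, 0), (-1, 1), (-1, 2), (0, 2), (1, 2), (2, 2), (2, 1)]
Fold 1: move[4]->L => LUURLRD INVALID (collision), skipped
Fold 2: move[4]->D => LUURDRD VALID
Fold 3: move[3]->U => LUUUDRD INVALID (collision), skipped
Fold 4: move[1]->L => LLURDRD INVALID (collision), skipped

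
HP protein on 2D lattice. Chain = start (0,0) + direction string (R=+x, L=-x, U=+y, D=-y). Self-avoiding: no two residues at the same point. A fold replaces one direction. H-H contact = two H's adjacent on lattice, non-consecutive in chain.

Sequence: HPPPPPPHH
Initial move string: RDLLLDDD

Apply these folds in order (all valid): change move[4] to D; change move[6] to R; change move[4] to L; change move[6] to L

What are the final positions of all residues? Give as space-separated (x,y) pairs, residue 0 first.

Initial moves: RDLLLDDD
Fold: move[4]->D => RDLLDDDD (positions: [(0, 0), (1, 0), (1, -1), (0, -1), (-1, -1), (-1, -2), (-1, -3), (-1, -4), (-1, -5)])
Fold: move[6]->R => RDLLDDRD (positions: [(0, 0), (1, 0), (1, -1), (0, -1), (-1, -1), (-1, -2), (-1, -3), (0, -3), (0, -4)])
Fold: move[4]->L => RDLLLDRD (positions: [(0, 0), (1, 0), (1, -1), (0, -1), (-1, -1), (-2, -1), (-2, -2), (-1, -2), (-1, -3)])
Fold: move[6]->L => RDLLLDLD (positions: [(0, 0), (1, 0), (1, -1), (0, -1), (-1, -1), (-2, -1), (-2, -2), (-3, -2), (-3, -3)])

Answer: (0,0) (1,0) (1,-1) (0,-1) (-1,-1) (-2,-1) (-2,-2) (-3,-2) (-3,-3)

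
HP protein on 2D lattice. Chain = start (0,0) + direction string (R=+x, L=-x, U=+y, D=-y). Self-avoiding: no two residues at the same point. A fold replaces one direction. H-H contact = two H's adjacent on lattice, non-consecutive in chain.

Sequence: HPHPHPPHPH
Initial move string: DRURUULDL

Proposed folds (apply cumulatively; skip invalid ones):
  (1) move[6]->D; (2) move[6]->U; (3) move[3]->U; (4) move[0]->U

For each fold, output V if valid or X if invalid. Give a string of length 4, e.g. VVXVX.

Answer: XXVV

Derivation:
Initial: DRURUULDL -> [(0, 0), (0, -1), (1, -1), (1, 0), (2, 0), (2, 1), (2, 2), (1, 2), (1, 1), (0, 1)]
Fold 1: move[6]->D => DRURUUDDL INVALID (collision), skipped
Fold 2: move[6]->U => DRURUUUDL INVALID (collision), skipped
Fold 3: move[3]->U => DRUUUULDL VALID
Fold 4: move[0]->U => URUUUULDL VALID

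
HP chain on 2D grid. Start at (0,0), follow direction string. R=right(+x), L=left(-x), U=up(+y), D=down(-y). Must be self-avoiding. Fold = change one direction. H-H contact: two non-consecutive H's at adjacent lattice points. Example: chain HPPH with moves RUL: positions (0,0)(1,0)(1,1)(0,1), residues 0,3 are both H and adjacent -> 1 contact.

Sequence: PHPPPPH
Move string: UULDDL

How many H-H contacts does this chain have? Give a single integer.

Answer: 0

Derivation:
Positions: [(0, 0), (0, 1), (0, 2), (-1, 2), (-1, 1), (-1, 0), (-2, 0)]
No H-H contacts found.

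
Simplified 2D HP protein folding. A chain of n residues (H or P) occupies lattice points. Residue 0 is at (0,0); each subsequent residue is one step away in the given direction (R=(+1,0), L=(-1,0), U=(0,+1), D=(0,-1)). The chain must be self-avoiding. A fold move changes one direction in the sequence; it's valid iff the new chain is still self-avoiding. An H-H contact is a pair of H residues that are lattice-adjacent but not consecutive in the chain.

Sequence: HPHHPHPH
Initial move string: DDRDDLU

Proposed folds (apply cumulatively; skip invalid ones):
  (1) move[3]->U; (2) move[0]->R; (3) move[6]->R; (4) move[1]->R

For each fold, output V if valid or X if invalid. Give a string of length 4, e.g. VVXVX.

Initial: DDRDDLU -> [(0, 0), (0, -1), (0, -2), (1, -2), (1, -3), (1, -4), (0, -4), (0, -3)]
Fold 1: move[3]->U => DDRUDLU INVALID (collision), skipped
Fold 2: move[0]->R => RDRDDLU VALID
Fold 3: move[6]->R => RDRDDLR INVALID (collision), skipped
Fold 4: move[1]->R => RRRDDLU VALID

Answer: XVXV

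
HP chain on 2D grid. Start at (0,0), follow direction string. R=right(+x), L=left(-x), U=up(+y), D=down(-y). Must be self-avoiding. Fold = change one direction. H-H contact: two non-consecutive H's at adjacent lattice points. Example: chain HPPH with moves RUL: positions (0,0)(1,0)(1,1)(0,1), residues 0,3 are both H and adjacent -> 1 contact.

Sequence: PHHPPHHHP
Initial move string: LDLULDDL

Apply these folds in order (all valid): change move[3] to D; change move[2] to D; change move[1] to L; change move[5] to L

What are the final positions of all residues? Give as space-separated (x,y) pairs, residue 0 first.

Initial moves: LDLULDDL
Fold: move[3]->D => LDLDLDDL (positions: [(0, 0), (-1, 0), (-1, -1), (-2, -1), (-2, -2), (-3, -2), (-3, -3), (-3, -4), (-4, -4)])
Fold: move[2]->D => LDDDLDDL (positions: [(0, 0), (-1, 0), (-1, -1), (-1, -2), (-1, -3), (-2, -3), (-2, -4), (-2, -5), (-3, -5)])
Fold: move[1]->L => LLDDLDDL (positions: [(0, 0), (-1, 0), (-2, 0), (-2, -1), (-2, -2), (-3, -2), (-3, -3), (-3, -4), (-4, -4)])
Fold: move[5]->L => LLDDLLDL (positions: [(0, 0), (-1, 0), (-2, 0), (-2, -1), (-2, -2), (-3, -2), (-4, -2), (-4, -3), (-5, -3)])

Answer: (0,0) (-1,0) (-2,0) (-2,-1) (-2,-2) (-3,-2) (-4,-2) (-4,-3) (-5,-3)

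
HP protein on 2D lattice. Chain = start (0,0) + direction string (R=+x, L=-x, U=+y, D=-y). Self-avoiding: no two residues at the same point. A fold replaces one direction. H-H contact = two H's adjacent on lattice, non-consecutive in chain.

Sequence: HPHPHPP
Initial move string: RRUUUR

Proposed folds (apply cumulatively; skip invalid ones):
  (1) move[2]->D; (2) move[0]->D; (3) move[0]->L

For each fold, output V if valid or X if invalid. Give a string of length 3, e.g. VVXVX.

Answer: XVX

Derivation:
Initial: RRUUUR -> [(0, 0), (1, 0), (2, 0), (2, 1), (2, 2), (2, 3), (3, 3)]
Fold 1: move[2]->D => RRDUUR INVALID (collision), skipped
Fold 2: move[0]->D => DRUUUR VALID
Fold 3: move[0]->L => LRUUUR INVALID (collision), skipped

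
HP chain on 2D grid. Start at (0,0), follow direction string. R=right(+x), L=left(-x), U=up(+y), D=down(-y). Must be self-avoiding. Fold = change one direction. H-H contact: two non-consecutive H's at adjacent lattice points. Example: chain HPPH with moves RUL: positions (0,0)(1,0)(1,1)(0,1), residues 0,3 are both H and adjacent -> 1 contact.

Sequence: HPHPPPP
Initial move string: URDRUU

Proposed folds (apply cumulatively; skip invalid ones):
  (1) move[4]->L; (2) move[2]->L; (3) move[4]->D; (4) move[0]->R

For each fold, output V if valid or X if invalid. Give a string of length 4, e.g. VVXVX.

Answer: XXXV

Derivation:
Initial: URDRUU -> [(0, 0), (0, 1), (1, 1), (1, 0), (2, 0), (2, 1), (2, 2)]
Fold 1: move[4]->L => URDRLU INVALID (collision), skipped
Fold 2: move[2]->L => URLRUU INVALID (collision), skipped
Fold 3: move[4]->D => URDRDU INVALID (collision), skipped
Fold 4: move[0]->R => RRDRUU VALID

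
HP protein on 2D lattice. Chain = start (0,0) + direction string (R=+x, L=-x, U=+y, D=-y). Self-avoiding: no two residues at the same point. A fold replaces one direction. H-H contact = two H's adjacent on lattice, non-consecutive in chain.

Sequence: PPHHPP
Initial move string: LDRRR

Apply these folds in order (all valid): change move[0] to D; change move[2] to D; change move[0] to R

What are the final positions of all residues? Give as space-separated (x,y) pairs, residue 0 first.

Answer: (0,0) (1,0) (1,-1) (1,-2) (2,-2) (3,-2)

Derivation:
Initial moves: LDRRR
Fold: move[0]->D => DDRRR (positions: [(0, 0), (0, -1), (0, -2), (1, -2), (2, -2), (3, -2)])
Fold: move[2]->D => DDDRR (positions: [(0, 0), (0, -1), (0, -2), (0, -3), (1, -3), (2, -3)])
Fold: move[0]->R => RDDRR (positions: [(0, 0), (1, 0), (1, -1), (1, -2), (2, -2), (3, -2)])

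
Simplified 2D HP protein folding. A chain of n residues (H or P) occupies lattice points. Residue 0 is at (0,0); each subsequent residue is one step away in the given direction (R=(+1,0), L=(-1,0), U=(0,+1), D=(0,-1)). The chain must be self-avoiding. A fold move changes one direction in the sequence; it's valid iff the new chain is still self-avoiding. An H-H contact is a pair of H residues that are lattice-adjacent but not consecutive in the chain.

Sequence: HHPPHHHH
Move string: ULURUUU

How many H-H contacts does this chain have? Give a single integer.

Positions: [(0, 0), (0, 1), (-1, 1), (-1, 2), (0, 2), (0, 3), (0, 4), (0, 5)]
H-H contact: residue 1 @(0,1) - residue 4 @(0, 2)

Answer: 1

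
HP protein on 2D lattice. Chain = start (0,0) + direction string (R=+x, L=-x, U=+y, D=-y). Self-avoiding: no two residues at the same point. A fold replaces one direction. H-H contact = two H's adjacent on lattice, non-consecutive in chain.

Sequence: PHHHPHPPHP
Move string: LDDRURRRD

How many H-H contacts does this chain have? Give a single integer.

Positions: [(0, 0), (-1, 0), (-1, -1), (-1, -2), (0, -2), (0, -1), (1, -1), (2, -1), (3, -1), (3, -2)]
H-H contact: residue 2 @(-1,-1) - residue 5 @(0, -1)

Answer: 1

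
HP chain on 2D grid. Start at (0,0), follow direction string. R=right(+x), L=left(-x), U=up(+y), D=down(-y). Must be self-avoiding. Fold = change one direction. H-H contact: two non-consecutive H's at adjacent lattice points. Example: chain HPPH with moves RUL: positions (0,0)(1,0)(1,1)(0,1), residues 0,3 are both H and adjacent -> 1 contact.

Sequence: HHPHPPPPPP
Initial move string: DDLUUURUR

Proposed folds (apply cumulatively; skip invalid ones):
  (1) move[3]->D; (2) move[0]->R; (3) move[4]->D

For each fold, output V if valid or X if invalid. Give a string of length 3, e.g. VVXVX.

Answer: XXX

Derivation:
Initial: DDLUUURUR -> [(0, 0), (0, -1), (0, -2), (-1, -2), (-1, -1), (-1, 0), (-1, 1), (0, 1), (0, 2), (1, 2)]
Fold 1: move[3]->D => DDLDUURUR INVALID (collision), skipped
Fold 2: move[0]->R => RDLUUURUR INVALID (collision), skipped
Fold 3: move[4]->D => DDLUDURUR INVALID (collision), skipped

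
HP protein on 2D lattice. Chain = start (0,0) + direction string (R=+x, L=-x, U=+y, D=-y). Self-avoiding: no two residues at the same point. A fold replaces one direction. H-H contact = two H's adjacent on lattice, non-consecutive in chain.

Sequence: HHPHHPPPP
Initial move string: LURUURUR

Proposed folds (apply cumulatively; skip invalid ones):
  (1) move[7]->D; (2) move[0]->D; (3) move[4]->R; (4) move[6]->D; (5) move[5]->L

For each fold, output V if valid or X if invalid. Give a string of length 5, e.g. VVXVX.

Initial: LURUURUR -> [(0, 0), (-1, 0), (-1, 1), (0, 1), (0, 2), (0, 3), (1, 3), (1, 4), (2, 4)]
Fold 1: move[7]->D => LURUURUD INVALID (collision), skipped
Fold 2: move[0]->D => DURUURUR INVALID (collision), skipped
Fold 3: move[4]->R => LURURRUR VALID
Fold 4: move[6]->D => LURURRDR VALID
Fold 5: move[5]->L => LURURLDR INVALID (collision), skipped

Answer: XXVVX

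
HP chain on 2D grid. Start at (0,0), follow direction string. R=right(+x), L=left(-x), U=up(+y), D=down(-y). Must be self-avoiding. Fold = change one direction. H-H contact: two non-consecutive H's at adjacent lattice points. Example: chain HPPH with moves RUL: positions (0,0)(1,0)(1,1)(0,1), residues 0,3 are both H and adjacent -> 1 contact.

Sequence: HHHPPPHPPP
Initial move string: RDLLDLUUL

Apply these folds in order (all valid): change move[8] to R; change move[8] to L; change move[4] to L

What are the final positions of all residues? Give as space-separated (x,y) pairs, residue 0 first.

Answer: (0,0) (1,0) (1,-1) (0,-1) (-1,-1) (-2,-1) (-3,-1) (-3,0) (-3,1) (-4,1)

Derivation:
Initial moves: RDLLDLUUL
Fold: move[8]->R => RDLLDLUUR (positions: [(0, 0), (1, 0), (1, -1), (0, -1), (-1, -1), (-1, -2), (-2, -2), (-2, -1), (-2, 0), (-1, 0)])
Fold: move[8]->L => RDLLDLUUL (positions: [(0, 0), (1, 0), (1, -1), (0, -1), (-1, -1), (-1, -2), (-2, -2), (-2, -1), (-2, 0), (-3, 0)])
Fold: move[4]->L => RDLLLLUUL (positions: [(0, 0), (1, 0), (1, -1), (0, -1), (-1, -1), (-2, -1), (-3, -1), (-3, 0), (-3, 1), (-4, 1)])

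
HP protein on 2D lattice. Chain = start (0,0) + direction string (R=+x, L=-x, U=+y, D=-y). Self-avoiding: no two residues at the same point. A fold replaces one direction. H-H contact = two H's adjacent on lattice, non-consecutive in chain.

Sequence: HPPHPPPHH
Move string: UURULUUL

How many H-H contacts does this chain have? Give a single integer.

Positions: [(0, 0), (0, 1), (0, 2), (1, 2), (1, 3), (0, 3), (0, 4), (0, 5), (-1, 5)]
No H-H contacts found.

Answer: 0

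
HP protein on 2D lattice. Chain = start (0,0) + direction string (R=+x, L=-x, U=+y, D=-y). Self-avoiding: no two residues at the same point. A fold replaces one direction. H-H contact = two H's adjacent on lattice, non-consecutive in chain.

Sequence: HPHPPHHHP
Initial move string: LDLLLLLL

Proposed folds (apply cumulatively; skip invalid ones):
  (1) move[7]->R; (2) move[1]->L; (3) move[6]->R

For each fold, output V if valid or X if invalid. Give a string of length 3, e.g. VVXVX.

Initial: LDLLLLLL -> [(0, 0), (-1, 0), (-1, -1), (-2, -1), (-3, -1), (-4, -1), (-5, -1), (-6, -1), (-7, -1)]
Fold 1: move[7]->R => LDLLLLLR INVALID (collision), skipped
Fold 2: move[1]->L => LLLLLLLL VALID
Fold 3: move[6]->R => LLLLLLRL INVALID (collision), skipped

Answer: XVX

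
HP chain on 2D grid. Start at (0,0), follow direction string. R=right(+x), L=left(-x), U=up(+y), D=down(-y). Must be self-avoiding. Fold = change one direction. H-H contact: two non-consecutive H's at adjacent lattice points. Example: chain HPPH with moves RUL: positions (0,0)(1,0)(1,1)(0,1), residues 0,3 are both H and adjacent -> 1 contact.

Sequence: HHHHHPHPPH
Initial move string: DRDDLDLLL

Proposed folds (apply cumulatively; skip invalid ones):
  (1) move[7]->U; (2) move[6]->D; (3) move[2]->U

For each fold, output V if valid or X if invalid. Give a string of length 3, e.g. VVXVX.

Answer: VXX

Derivation:
Initial: DRDDLDLLL -> [(0, 0), (0, -1), (1, -1), (1, -2), (1, -3), (0, -3), (0, -4), (-1, -4), (-2, -4), (-3, -4)]
Fold 1: move[7]->U => DRDDLDLUL VALID
Fold 2: move[6]->D => DRDDLDDUL INVALID (collision), skipped
Fold 3: move[2]->U => DRUDLDLUL INVALID (collision), skipped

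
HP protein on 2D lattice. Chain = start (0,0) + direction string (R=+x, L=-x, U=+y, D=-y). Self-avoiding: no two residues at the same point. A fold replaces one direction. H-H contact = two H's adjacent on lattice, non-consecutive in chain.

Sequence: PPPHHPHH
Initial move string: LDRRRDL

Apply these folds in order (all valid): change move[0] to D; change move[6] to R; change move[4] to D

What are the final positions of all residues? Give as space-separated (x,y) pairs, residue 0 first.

Answer: (0,0) (0,-1) (0,-2) (1,-2) (2,-2) (2,-3) (2,-4) (3,-4)

Derivation:
Initial moves: LDRRRDL
Fold: move[0]->D => DDRRRDL (positions: [(0, 0), (0, -1), (0, -2), (1, -2), (2, -2), (3, -2), (3, -3), (2, -3)])
Fold: move[6]->R => DDRRRDR (positions: [(0, 0), (0, -1), (0, -2), (1, -2), (2, -2), (3, -2), (3, -3), (4, -3)])
Fold: move[4]->D => DDRRDDR (positions: [(0, 0), (0, -1), (0, -2), (1, -2), (2, -2), (2, -3), (2, -4), (3, -4)])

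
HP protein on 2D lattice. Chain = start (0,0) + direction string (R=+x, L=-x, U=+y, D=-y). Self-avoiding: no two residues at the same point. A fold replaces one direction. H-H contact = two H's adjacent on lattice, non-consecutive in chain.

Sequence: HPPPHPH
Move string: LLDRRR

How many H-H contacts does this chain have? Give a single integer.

Positions: [(0, 0), (-1, 0), (-2, 0), (-2, -1), (-1, -1), (0, -1), (1, -1)]
No H-H contacts found.

Answer: 0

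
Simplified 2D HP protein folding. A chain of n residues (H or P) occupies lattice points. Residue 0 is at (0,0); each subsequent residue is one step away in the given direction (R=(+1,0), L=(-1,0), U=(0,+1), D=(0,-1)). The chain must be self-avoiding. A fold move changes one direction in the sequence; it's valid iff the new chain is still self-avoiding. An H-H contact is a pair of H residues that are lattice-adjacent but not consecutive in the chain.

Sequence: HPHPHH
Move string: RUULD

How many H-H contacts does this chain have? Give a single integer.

Answer: 2

Derivation:
Positions: [(0, 0), (1, 0), (1, 1), (1, 2), (0, 2), (0, 1)]
H-H contact: residue 0 @(0,0) - residue 5 @(0, 1)
H-H contact: residue 2 @(1,1) - residue 5 @(0, 1)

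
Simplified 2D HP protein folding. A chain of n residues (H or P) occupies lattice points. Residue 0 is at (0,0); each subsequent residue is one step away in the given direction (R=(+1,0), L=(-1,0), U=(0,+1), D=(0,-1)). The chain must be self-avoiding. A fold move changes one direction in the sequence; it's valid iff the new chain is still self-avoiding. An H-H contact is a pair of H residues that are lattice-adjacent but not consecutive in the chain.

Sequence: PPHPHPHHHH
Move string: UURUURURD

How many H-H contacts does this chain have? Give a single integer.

Answer: 1

Derivation:
Positions: [(0, 0), (0, 1), (0, 2), (1, 2), (1, 3), (1, 4), (2, 4), (2, 5), (3, 5), (3, 4)]
H-H contact: residue 6 @(2,4) - residue 9 @(3, 4)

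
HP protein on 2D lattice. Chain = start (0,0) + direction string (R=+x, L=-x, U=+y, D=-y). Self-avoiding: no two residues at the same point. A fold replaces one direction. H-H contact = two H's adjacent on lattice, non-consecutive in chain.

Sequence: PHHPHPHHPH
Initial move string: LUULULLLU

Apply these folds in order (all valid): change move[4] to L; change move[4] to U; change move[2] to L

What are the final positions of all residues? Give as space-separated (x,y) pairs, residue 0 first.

Initial moves: LUULULLLU
Fold: move[4]->L => LUULLLLLU (positions: [(0, 0), (-1, 0), (-1, 1), (-1, 2), (-2, 2), (-3, 2), (-4, 2), (-5, 2), (-6, 2), (-6, 3)])
Fold: move[4]->U => LUULULLLU (positions: [(0, 0), (-1, 0), (-1, 1), (-1, 2), (-2, 2), (-2, 3), (-3, 3), (-4, 3), (-5, 3), (-5, 4)])
Fold: move[2]->L => LULLULLLU (positions: [(0, 0), (-1, 0), (-1, 1), (-2, 1), (-3, 1), (-3, 2), (-4, 2), (-5, 2), (-6, 2), (-6, 3)])

Answer: (0,0) (-1,0) (-1,1) (-2,1) (-3,1) (-3,2) (-4,2) (-5,2) (-6,2) (-6,3)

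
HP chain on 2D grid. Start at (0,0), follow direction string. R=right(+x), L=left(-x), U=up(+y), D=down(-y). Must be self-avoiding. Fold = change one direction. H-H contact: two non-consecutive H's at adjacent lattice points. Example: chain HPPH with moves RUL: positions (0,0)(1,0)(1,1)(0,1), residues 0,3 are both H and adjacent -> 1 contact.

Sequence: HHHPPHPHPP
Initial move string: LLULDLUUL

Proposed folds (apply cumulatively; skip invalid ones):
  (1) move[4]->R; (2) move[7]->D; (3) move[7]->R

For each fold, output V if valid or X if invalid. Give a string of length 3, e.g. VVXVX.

Initial: LLULDLUUL -> [(0, 0), (-1, 0), (-2, 0), (-2, 1), (-3, 1), (-3, 0), (-4, 0), (-4, 1), (-4, 2), (-5, 2)]
Fold 1: move[4]->R => LLULRLUUL INVALID (collision), skipped
Fold 2: move[7]->D => LLULDLUDL INVALID (collision), skipped
Fold 3: move[7]->R => LLULDLURL INVALID (collision), skipped

Answer: XXX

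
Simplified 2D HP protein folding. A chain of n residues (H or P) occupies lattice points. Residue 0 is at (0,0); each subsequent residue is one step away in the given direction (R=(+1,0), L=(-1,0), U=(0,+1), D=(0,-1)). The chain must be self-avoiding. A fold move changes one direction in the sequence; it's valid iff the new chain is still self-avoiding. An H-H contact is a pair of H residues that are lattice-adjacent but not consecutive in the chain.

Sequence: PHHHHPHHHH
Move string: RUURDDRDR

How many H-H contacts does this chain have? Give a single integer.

Positions: [(0, 0), (1, 0), (1, 1), (1, 2), (2, 2), (2, 1), (2, 0), (3, 0), (3, -1), (4, -1)]
H-H contact: residue 1 @(1,0) - residue 6 @(2, 0)

Answer: 1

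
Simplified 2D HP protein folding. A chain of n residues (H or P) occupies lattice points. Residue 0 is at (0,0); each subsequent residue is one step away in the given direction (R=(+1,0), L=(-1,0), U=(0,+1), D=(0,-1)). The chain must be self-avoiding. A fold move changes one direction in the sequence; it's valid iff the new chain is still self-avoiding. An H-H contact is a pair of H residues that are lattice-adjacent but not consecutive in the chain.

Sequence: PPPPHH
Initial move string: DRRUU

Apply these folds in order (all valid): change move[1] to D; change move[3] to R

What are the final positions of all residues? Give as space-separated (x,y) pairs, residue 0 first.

Initial moves: DRRUU
Fold: move[1]->D => DDRUU (positions: [(0, 0), (0, -1), (0, -2), (1, -2), (1, -1), (1, 0)])
Fold: move[3]->R => DDRRU (positions: [(0, 0), (0, -1), (0, -2), (1, -2), (2, -2), (2, -1)])

Answer: (0,0) (0,-1) (0,-2) (1,-2) (2,-2) (2,-1)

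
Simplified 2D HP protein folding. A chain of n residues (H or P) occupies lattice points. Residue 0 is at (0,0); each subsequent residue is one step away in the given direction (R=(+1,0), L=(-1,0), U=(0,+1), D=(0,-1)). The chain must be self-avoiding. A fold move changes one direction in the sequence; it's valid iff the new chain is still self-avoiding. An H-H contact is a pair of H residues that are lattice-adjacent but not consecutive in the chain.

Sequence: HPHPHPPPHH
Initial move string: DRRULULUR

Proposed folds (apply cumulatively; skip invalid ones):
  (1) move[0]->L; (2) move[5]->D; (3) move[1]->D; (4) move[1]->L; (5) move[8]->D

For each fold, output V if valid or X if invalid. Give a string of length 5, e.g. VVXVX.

Initial: DRRULULUR -> [(0, 0), (0, -1), (1, -1), (2, -1), (2, 0), (1, 0), (1, 1), (0, 1), (0, 2), (1, 2)]
Fold 1: move[0]->L => LRRULULUR INVALID (collision), skipped
Fold 2: move[5]->D => DRRULDLUR INVALID (collision), skipped
Fold 3: move[1]->D => DDRULULUR INVALID (collision), skipped
Fold 4: move[1]->L => DLRULULUR INVALID (collision), skipped
Fold 5: move[8]->D => DRRULULUD INVALID (collision), skipped

Answer: XXXXX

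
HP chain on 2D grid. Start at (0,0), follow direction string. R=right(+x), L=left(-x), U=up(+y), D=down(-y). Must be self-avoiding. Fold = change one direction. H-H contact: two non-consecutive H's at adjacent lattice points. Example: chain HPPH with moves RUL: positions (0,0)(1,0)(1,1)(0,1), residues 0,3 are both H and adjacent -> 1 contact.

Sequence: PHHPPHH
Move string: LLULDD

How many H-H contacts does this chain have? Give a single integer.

Answer: 1

Derivation:
Positions: [(0, 0), (-1, 0), (-2, 0), (-2, 1), (-3, 1), (-3, 0), (-3, -1)]
H-H contact: residue 2 @(-2,0) - residue 5 @(-3, 0)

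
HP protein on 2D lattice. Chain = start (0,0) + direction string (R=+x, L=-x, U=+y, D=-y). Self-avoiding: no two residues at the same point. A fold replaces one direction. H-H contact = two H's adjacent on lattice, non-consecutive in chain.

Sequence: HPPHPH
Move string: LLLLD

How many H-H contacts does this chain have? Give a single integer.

Positions: [(0, 0), (-1, 0), (-2, 0), (-3, 0), (-4, 0), (-4, -1)]
No H-H contacts found.

Answer: 0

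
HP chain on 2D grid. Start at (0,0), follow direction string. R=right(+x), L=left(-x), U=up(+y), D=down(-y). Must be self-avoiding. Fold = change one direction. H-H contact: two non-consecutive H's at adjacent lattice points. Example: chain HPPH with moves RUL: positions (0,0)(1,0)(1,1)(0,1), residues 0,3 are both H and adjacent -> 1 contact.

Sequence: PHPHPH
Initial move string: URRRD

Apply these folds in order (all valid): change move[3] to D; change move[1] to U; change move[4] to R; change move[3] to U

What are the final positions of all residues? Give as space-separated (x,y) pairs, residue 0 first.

Answer: (0,0) (0,1) (0,2) (1,2) (1,3) (2,3)

Derivation:
Initial moves: URRRD
Fold: move[3]->D => URRDD (positions: [(0, 0), (0, 1), (1, 1), (2, 1), (2, 0), (2, -1)])
Fold: move[1]->U => UURDD (positions: [(0, 0), (0, 1), (0, 2), (1, 2), (1, 1), (1, 0)])
Fold: move[4]->R => UURDR (positions: [(0, 0), (0, 1), (0, 2), (1, 2), (1, 1), (2, 1)])
Fold: move[3]->U => UURUR (positions: [(0, 0), (0, 1), (0, 2), (1, 2), (1, 3), (2, 3)])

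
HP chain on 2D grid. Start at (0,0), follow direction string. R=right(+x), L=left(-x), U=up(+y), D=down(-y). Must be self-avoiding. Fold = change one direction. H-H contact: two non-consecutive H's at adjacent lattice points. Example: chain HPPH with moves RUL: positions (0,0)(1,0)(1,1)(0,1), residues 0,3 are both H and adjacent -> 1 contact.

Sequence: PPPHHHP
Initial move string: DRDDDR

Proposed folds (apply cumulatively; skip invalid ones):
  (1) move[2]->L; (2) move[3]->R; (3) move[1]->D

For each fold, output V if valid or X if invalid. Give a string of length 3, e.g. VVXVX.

Answer: XVV

Derivation:
Initial: DRDDDR -> [(0, 0), (0, -1), (1, -1), (1, -2), (1, -3), (1, -4), (2, -4)]
Fold 1: move[2]->L => DRLDDR INVALID (collision), skipped
Fold 2: move[3]->R => DRDRDR VALID
Fold 3: move[1]->D => DDDRDR VALID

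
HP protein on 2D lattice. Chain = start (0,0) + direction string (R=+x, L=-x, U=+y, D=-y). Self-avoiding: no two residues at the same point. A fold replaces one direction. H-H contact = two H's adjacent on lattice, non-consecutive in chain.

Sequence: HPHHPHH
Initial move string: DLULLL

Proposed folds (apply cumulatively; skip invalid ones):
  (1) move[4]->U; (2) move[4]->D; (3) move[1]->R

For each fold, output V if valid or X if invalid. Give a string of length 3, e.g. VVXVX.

Initial: DLULLL -> [(0, 0), (0, -1), (-1, -1), (-1, 0), (-2, 0), (-3, 0), (-4, 0)]
Fold 1: move[4]->U => DLULUL VALID
Fold 2: move[4]->D => DLULDL VALID
Fold 3: move[1]->R => DRULDL INVALID (collision), skipped

Answer: VVX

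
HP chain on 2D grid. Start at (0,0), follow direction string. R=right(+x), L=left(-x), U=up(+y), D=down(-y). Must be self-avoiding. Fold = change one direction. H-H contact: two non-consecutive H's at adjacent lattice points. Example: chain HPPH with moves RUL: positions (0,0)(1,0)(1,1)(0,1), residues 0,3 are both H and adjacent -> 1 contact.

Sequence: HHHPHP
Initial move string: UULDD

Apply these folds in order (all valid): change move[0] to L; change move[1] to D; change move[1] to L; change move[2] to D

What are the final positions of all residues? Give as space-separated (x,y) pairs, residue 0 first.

Initial moves: UULDD
Fold: move[0]->L => LULDD (positions: [(0, 0), (-1, 0), (-1, 1), (-2, 1), (-2, 0), (-2, -1)])
Fold: move[1]->D => LDLDD (positions: [(0, 0), (-1, 0), (-1, -1), (-2, -1), (-2, -2), (-2, -3)])
Fold: move[1]->L => LLLDD (positions: [(0, 0), (-1, 0), (-2, 0), (-3, 0), (-3, -1), (-3, -2)])
Fold: move[2]->D => LLDDD (positions: [(0, 0), (-1, 0), (-2, 0), (-2, -1), (-2, -2), (-2, -3)])

Answer: (0,0) (-1,0) (-2,0) (-2,-1) (-2,-2) (-2,-3)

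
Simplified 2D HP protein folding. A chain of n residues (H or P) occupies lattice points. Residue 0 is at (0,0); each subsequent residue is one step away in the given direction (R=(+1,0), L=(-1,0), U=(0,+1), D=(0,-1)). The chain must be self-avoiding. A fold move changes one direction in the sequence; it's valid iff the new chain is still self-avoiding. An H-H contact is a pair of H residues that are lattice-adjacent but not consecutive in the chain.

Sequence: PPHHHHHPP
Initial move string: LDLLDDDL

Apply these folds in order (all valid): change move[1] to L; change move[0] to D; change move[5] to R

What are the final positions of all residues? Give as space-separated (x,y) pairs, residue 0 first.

Initial moves: LDLLDDDL
Fold: move[1]->L => LLLLDDDL (positions: [(0, 0), (-1, 0), (-2, 0), (-3, 0), (-4, 0), (-4, -1), (-4, -2), (-4, -3), (-5, -3)])
Fold: move[0]->D => DLLLDDDL (positions: [(0, 0), (0, -1), (-1, -1), (-2, -1), (-3, -1), (-3, -2), (-3, -3), (-3, -4), (-4, -4)])
Fold: move[5]->R => DLLLDRDL (positions: [(0, 0), (0, -1), (-1, -1), (-2, -1), (-3, -1), (-3, -2), (-2, -2), (-2, -3), (-3, -3)])

Answer: (0,0) (0,-1) (-1,-1) (-2,-1) (-3,-1) (-3,-2) (-2,-2) (-2,-3) (-3,-3)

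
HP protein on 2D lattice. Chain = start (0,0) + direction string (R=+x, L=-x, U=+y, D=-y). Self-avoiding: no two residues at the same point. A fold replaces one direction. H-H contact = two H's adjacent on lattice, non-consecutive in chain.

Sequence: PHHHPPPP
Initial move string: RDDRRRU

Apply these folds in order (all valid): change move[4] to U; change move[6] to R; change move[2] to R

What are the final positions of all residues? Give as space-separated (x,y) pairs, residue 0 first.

Answer: (0,0) (1,0) (1,-1) (2,-1) (3,-1) (3,0) (4,0) (5,0)

Derivation:
Initial moves: RDDRRRU
Fold: move[4]->U => RDDRURU (positions: [(0, 0), (1, 0), (1, -1), (1, -2), (2, -2), (2, -1), (3, -1), (3, 0)])
Fold: move[6]->R => RDDRURR (positions: [(0, 0), (1, 0), (1, -1), (1, -2), (2, -2), (2, -1), (3, -1), (4, -1)])
Fold: move[2]->R => RDRRURR (positions: [(0, 0), (1, 0), (1, -1), (2, -1), (3, -1), (3, 0), (4, 0), (5, 0)])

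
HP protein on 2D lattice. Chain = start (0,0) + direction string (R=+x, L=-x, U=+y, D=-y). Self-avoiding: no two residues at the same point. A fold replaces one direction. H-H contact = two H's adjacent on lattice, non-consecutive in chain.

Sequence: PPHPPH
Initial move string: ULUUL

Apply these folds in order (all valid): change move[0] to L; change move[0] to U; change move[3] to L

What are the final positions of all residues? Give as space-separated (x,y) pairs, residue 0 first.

Initial moves: ULUUL
Fold: move[0]->L => LLUUL (positions: [(0, 0), (-1, 0), (-2, 0), (-2, 1), (-2, 2), (-3, 2)])
Fold: move[0]->U => ULUUL (positions: [(0, 0), (0, 1), (-1, 1), (-1, 2), (-1, 3), (-2, 3)])
Fold: move[3]->L => ULULL (positions: [(0, 0), (0, 1), (-1, 1), (-1, 2), (-2, 2), (-3, 2)])

Answer: (0,0) (0,1) (-1,1) (-1,2) (-2,2) (-3,2)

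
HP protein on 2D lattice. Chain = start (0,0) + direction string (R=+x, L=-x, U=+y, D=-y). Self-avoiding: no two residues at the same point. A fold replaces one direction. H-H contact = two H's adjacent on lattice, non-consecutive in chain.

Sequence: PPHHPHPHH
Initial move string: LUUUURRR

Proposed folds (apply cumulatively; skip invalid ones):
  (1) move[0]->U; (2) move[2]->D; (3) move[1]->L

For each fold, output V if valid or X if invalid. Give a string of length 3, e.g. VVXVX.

Answer: VXV

Derivation:
Initial: LUUUURRR -> [(0, 0), (-1, 0), (-1, 1), (-1, 2), (-1, 3), (-1, 4), (0, 4), (1, 4), (2, 4)]
Fold 1: move[0]->U => UUUUURRR VALID
Fold 2: move[2]->D => UUDUURRR INVALID (collision), skipped
Fold 3: move[1]->L => ULUUURRR VALID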